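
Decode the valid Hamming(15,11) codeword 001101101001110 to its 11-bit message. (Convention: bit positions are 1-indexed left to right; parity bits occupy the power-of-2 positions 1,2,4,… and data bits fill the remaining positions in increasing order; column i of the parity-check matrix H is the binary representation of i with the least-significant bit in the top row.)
Parity bits occupy power-of-2 positions; data bits are at positions {3,5,6,7,9,10,11,12,13,14,15} (1-indexed).
Extract: c[3]=1 c[5]=0 c[6]=1 c[7]=1 c[9]=1 c[10]=0 c[11]=0 c[12]=1 c[13]=1 c[14]=1 c[15]=0
Data = 10111001110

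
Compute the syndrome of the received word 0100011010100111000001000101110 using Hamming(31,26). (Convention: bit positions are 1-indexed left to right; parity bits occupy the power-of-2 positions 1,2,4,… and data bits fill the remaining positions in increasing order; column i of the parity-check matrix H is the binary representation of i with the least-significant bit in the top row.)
Syndrome s = H · r^T (mod 2), r = 0100011010100111000001000101110:
  s[0] = (1010101010101010101010101010101)·(0100011010100111000001000101110) mod 2 = 0+0+0+0+0+0+1+0+1+0+1+0+0+0+1+0+0+0+0+0+0+0+0+0+0+0+0+0+1+0+0 mod 2 = 1
  s[1] = (0110011001100110011001100110011)·(0100011010100111000001000101110) mod 2 = 0+1+0+0+0+1+1+0+0+0+1+0+0+1+1+0+0+0+0+0+0+1+0+0+0+1+0+0+0+1+0 mod 2 = 1
  s[2] = (0001111000011110000111100001111)·(0100011010100111000001000101110) mod 2 = 0+0+0+0+0+1+1+0+0+0+0+0+0+1+1+0+0+0+0+0+0+1+0+0+0+0+0+1+1+1+0 mod 2 = 0
  s[3] = (0000000111111110000000011111111)·(0100011010100111000001000101110) mod 2 = 0+0+0+0+0+0+0+0+1+0+1+0+0+1+1+0+0+0+0+0+0+0+0+0+0+1+0+1+1+1+0 mod 2 = 0
  s[4] = (0000000000000001111111111111111)·(0100011010100111000001000101110) mod 2 = 0+0+0+0+0+0+0+0+0+0+0+0+0+0+0+1+0+0+0+0+0+1+0+0+0+1+0+1+1+1+0 mod 2 = 0
Syndrome = 11000
Non-zero syndrome: error at position 3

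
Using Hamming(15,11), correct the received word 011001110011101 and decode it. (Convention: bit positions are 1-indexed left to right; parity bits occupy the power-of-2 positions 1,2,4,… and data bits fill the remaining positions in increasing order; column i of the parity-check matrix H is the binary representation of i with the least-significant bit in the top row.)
Syndrome s = H · r^T (mod 2), r = 011001110011101:
  s[0] = (101010101010101)·(011001110011101) mod 2 = 0+0+1+0+0+0+1+0+0+0+1+0+1+0+1 mod 2 = 1
  s[1] = (011001100110011)·(011001110011101) mod 2 = 0+1+1+0+0+1+1+0+0+0+1+0+0+0+1 mod 2 = 0
  s[2] = (000111100001111)·(011001110011101) mod 2 = 0+0+0+0+0+1+1+0+0+0+0+1+1+0+1 mod 2 = 1
  s[3] = (000000011111111)·(011001110011101) mod 2 = 0+0+0+0+0+0+0+1+0+0+1+1+1+0+1 mod 2 = 1
Syndrome = 1011
Column 13 of H equals this syndrome → error at bit 13 (1-indexed).
Flip bit 13: 011001110011101 → 011001110011001
Extract data bits at positions {3,5,6,7,9,10,11,12,13,14,15}: 10110011001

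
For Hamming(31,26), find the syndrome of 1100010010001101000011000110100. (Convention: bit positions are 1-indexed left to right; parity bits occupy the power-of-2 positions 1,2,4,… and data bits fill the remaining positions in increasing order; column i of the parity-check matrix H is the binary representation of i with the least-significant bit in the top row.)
Syndrome s = H · r^T (mod 2), r = 1100010010001101000011000110100:
  s[0] = (1010101010101010101010101010101)·(1100010010001101000011000110100) mod 2 = 1+0+0+0+0+0+0+0+1+0+0+0+1+0+0+0+0+0+0+0+1+0+0+0+0+0+1+0+1+0+0 mod 2 = 0
  s[1] = (0110011001100110011001100110011)·(1100010010001101000011000110100) mod 2 = 0+1+0+0+0+1+0+0+0+0+0+0+0+1+0+0+0+0+0+0+0+1+0+0+0+1+1+0+0+0+0 mod 2 = 0
  s[2] = (0001111000011110000111100001111)·(1100010010001101000011000110100) mod 2 = 0+0+0+0+0+1+0+0+0+0+0+0+1+1+0+0+0+0+0+0+1+1+0+0+0+0+0+0+1+0+0 mod 2 = 0
  s[3] = (0000000111111110000000011111111)·(1100010010001101000011000110100) mod 2 = 0+0+0+0+0+0+0+0+1+0+0+0+1+1+0+0+0+0+0+0+0+0+0+0+0+1+1+0+1+0+0 mod 2 = 0
  s[4] = (0000000000000001111111111111111)·(1100010010001101000011000110100) mod 2 = 0+0+0+0+0+0+0+0+0+0+0+0+0+0+0+1+0+0+0+0+1+1+0+0+0+1+1+0+1+0+0 mod 2 = 0
Syndrome = 00000
s = 0: no error detected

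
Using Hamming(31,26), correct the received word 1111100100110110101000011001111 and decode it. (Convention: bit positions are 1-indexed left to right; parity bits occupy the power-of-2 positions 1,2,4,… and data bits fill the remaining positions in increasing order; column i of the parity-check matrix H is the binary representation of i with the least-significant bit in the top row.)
Syndrome s = H · r^T (mod 2), r = 1111100100110110101000011001111:
  s[0] = (1010101010101010101010101010101)·(1111100100110110101000011001111) mod 2 = 1+0+1+0+1+0+0+0+0+0+1+0+0+0+1+0+1+0+1+0+0+0+0+0+1+0+0+0+1+0+1 mod 2 = 0
  s[1] = (0110011001100110011001100110011)·(1111100100110110101000011001111) mod 2 = 0+1+1+0+0+0+0+0+0+0+1+0+0+1+1+0+0+0+1+0+0+0+0+0+0+0+0+0+0+1+1 mod 2 = 0
  s[2] = (0001111000011110000111100001111)·(1111100100110110101000011001111) mod 2 = 0+0+0+1+1+0+0+0+0+0+0+1+0+1+1+0+0+0+0+0+0+0+0+0+0+0+0+1+1+1+1 mod 2 = 1
  s[3] = (0000000111111110000000011111111)·(1111100100110110101000011001111) mod 2 = 0+0+0+0+0+0+0+1+0+0+1+1+0+1+1+0+0+0+0+0+0+0+0+1+1+0+0+1+1+1+1 mod 2 = 1
  s[4] = (0000000000000001111111111111111)·(1111100100110110101000011001111) mod 2 = 0+0+0+0+0+0+0+0+0+0+0+0+0+0+0+0+1+0+1+0+0+0+0+1+1+0+0+1+1+1+1 mod 2 = 0
Syndrome = 00110
Column 12 of H equals this syndrome → error at bit 12 (1-indexed).
Flip bit 12: 1111100100110110101000011001111 → 1111100100100110101000011001111
Extract data bits at positions {3,5,6,7,9,10,11,12,13,14,15,17,18,19,20,21,22,23,24,25,26,27,28,29,30,31}: 11000010011101000011001111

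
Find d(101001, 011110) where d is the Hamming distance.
XOR = 110111, count of 1s = 5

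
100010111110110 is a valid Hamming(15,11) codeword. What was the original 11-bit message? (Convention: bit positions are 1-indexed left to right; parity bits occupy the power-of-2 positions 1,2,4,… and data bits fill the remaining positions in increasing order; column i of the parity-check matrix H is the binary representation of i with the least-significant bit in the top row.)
Parity bits occupy power-of-2 positions; data bits are at positions {3,5,6,7,9,10,11,12,13,14,15} (1-indexed).
Extract: c[3]=0 c[5]=1 c[6]=0 c[7]=1 c[9]=1 c[10]=1 c[11]=1 c[12]=0 c[13]=1 c[14]=1 c[15]=0
Data = 01011110110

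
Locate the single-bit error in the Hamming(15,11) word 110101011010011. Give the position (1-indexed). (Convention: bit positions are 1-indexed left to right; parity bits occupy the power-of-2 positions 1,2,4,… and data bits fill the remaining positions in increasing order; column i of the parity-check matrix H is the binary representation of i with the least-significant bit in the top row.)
Syndrome s = H · r^T (mod 2), r = 110101011010011:
  s[0] = (101010101010101)·(110101011010011) mod 2 = 1+0+0+0+0+0+0+0+1+0+1+0+0+0+1 mod 2 = 0
  s[1] = (011001100110011)·(110101011010011) mod 2 = 0+1+0+0+0+1+0+0+0+0+1+0+0+1+1 mod 2 = 1
  s[2] = (000111100001111)·(110101011010011) mod 2 = 0+0+0+1+0+1+0+0+0+0+0+0+0+1+1 mod 2 = 0
  s[3] = (000000011111111)·(110101011010011) mod 2 = 0+0+0+0+0+0+0+1+1+0+1+0+0+1+1 mod 2 = 1
Syndrome = 0101
Column i of H is the binary representation of i, so the syndrome is the binary index of the flipped bit.
Read s = 0101 with s[0] as LSB: 0·2^0 + 1·2^1 + 0·2^2 + 1·2^3 = 10.
Error is at bit position 10.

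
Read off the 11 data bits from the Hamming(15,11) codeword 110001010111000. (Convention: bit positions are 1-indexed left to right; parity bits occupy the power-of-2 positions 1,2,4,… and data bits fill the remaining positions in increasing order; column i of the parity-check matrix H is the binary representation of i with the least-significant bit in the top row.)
Parity bits occupy power-of-2 positions; data bits are at positions {3,5,6,7,9,10,11,12,13,14,15} (1-indexed).
Extract: c[3]=0 c[5]=0 c[6]=1 c[7]=0 c[9]=0 c[10]=1 c[11]=1 c[12]=1 c[13]=0 c[14]=0 c[15]=0
Data = 00100111000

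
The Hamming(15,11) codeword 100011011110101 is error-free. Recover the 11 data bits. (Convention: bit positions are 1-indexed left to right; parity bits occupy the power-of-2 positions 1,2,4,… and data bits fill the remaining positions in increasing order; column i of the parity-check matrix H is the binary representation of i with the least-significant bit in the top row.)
Parity bits occupy power-of-2 positions; data bits are at positions {3,5,6,7,9,10,11,12,13,14,15} (1-indexed).
Extract: c[3]=0 c[5]=1 c[6]=1 c[7]=0 c[9]=1 c[10]=1 c[11]=1 c[12]=0 c[13]=1 c[14]=0 c[15]=1
Data = 01101110101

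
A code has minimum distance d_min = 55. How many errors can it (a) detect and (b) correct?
(a) Detection requires d_min ≥ e+1, so e ≤ d_min − 1 = 54.
(b) Correction requires d_min ≥ 2t+1, so t ≤ ⌊(d_min − 1)/2⌋ = ⌊54/2⌋ = 27.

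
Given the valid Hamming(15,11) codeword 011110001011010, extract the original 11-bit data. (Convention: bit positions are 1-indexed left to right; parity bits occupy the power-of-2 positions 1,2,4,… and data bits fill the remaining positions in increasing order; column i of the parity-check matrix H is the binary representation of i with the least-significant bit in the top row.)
Parity bits occupy power-of-2 positions; data bits are at positions {3,5,6,7,9,10,11,12,13,14,15} (1-indexed).
Extract: c[3]=1 c[5]=1 c[6]=0 c[7]=0 c[9]=1 c[10]=0 c[11]=1 c[12]=1 c[13]=0 c[14]=1 c[15]=0
Data = 11001011010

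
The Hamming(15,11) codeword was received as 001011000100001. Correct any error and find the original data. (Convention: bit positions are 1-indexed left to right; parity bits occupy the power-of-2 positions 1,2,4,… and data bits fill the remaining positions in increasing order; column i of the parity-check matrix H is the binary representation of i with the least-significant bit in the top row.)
Syndrome s = H · r^T (mod 2), r = 001011000100001:
  s[0] = (101010101010101)·(001011000100001) mod 2 = 0+0+1+0+1+0+0+0+0+0+0+0+0+0+1 mod 2 = 1
  s[1] = (011001100110011)·(001011000100001) mod 2 = 0+0+1+0+0+1+0+0+0+1+0+0+0+0+1 mod 2 = 0
  s[2] = (000111100001111)·(001011000100001) mod 2 = 0+0+0+0+1+1+0+0+0+0+0+0+0+0+1 mod 2 = 1
  s[3] = (000000011111111)·(001011000100001) mod 2 = 0+0+0+0+0+0+0+0+0+1+0+0+0+0+1 mod 2 = 0
Syndrome = 1010
Column 5 of H equals this syndrome → error at bit 5 (1-indexed).
Flip bit 5: 001011000100001 → 001001000100001
Extract data bits at positions {3,5,6,7,9,10,11,12,13,14,15}: 10100100001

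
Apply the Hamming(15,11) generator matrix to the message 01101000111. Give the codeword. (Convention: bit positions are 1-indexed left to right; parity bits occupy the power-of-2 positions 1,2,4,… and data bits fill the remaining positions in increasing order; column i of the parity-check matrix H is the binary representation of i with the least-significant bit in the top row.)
Codeword c = d · G (mod 2), d = 01101000111:
  c[0] = d·G[:,0] = (01101000111)·(11011010101) mod 2 = 0+1+0+0+1+0+0+0+1+0+1 mod 2 = 0
  c[1] = d·G[:,1] = (01101000111)·(10110110011) mod 2 = 0+0+1+0+0+0+0+0+0+1+1 mod 2 = 1
  c[2] = d·G[:,2] = (01101000111)·(10000000000) mod 2 = 0+0+0+0+0+0+0+0+0+0+0 mod 2 = 0
  c[3] = d·G[:,3] = (01101000111)·(01110001111) mod 2 = 0+1+1+0+0+0+0+0+1+1+1 mod 2 = 1
  c[4] = d·G[:,4] = (01101000111)·(01000000000) mod 2 = 0+1+0+0+0+0+0+0+0+0+0 mod 2 = 1
  c[5] = d·G[:,5] = (01101000111)·(00100000000) mod 2 = 0+0+1+0+0+0+0+0+0+0+0 mod 2 = 1
  c[6] = d·G[:,6] = (01101000111)·(00010000000) mod 2 = 0+0+0+0+0+0+0+0+0+0+0 mod 2 = 0
  c[7] = d·G[:,7] = (01101000111)·(00001111111) mod 2 = 0+0+0+0+1+0+0+0+1+1+1 mod 2 = 0
  c[8] = d·G[:,8] = (01101000111)·(00001000000) mod 2 = 0+0+0+0+1+0+0+0+0+0+0 mod 2 = 1
  c[9] = d·G[:,9] = (01101000111)·(00000100000) mod 2 = 0+0+0+0+0+0+0+0+0+0+0 mod 2 = 0
  c[10] = d·G[:,10] = (01101000111)·(00000010000) mod 2 = 0+0+0+0+0+0+0+0+0+0+0 mod 2 = 0
  c[11] = d·G[:,11] = (01101000111)·(00000001000) mod 2 = 0+0+0+0+0+0+0+0+0+0+0 mod 2 = 0
  c[12] = d·G[:,12] = (01101000111)·(00000000100) mod 2 = 0+0+0+0+0+0+0+0+1+0+0 mod 2 = 1
  c[13] = d·G[:,13] = (01101000111)·(00000000010) mod 2 = 0+0+0+0+0+0+0+0+0+1+0 mod 2 = 1
  c[14] = d·G[:,14] = (01101000111)·(00000000001) mod 2 = 0+0+0+0+0+0+0+0+0+0+1 mod 2 = 1
Codeword = 010111001000111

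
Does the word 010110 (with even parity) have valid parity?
Sum of all bits: 0+1+0+1+1+0 = 3; 3 mod 2 = 1. Result is 1 → parity error detected.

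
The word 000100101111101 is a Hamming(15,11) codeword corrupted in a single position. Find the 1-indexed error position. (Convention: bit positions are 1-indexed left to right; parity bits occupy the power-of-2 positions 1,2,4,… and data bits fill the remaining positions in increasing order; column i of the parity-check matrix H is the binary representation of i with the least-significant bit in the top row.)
Syndrome s = H · r^T (mod 2), r = 000100101111101:
  s[0] = (101010101010101)·(000100101111101) mod 2 = 0+0+0+0+0+0+1+0+1+0+1+0+1+0+1 mod 2 = 1
  s[1] = (011001100110011)·(000100101111101) mod 2 = 0+0+0+0+0+0+1+0+0+1+1+0+0+0+1 mod 2 = 0
  s[2] = (000111100001111)·(000100101111101) mod 2 = 0+0+0+1+0+0+1+0+0+0+0+1+1+0+1 mod 2 = 1
  s[3] = (000000011111111)·(000100101111101) mod 2 = 0+0+0+0+0+0+0+0+1+1+1+1+1+0+1 mod 2 = 0
Syndrome = 1010
Column i of H is the binary representation of i, so the syndrome is the binary index of the flipped bit.
Read s = 1010 with s[0] as LSB: 1·2^0 + 0·2^1 + 1·2^2 + 0·2^3 = 5.
Error is at bit position 5.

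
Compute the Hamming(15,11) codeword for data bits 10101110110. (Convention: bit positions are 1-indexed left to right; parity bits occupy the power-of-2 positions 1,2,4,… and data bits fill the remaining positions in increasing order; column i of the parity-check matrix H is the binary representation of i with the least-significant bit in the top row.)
Codeword c = d · G (mod 2), d = 10101110110:
  c[0] = d·G[:,0] = (10101110110)·(11011010101) mod 2 = 1+0+0+0+1+0+1+0+1+0+0 mod 2 = 0
  c[1] = d·G[:,1] = (10101110110)·(10110110011) mod 2 = 1+0+1+0+0+1+1+0+0+1+0 mod 2 = 1
  c[2] = d·G[:,2] = (10101110110)·(10000000000) mod 2 = 1+0+0+0+0+0+0+0+0+0+0 mod 2 = 1
  c[3] = d·G[:,3] = (10101110110)·(01110001111) mod 2 = 0+0+1+0+0+0+0+0+1+1+0 mod 2 = 1
  c[4] = d·G[:,4] = (10101110110)·(01000000000) mod 2 = 0+0+0+0+0+0+0+0+0+0+0 mod 2 = 0
  c[5] = d·G[:,5] = (10101110110)·(00100000000) mod 2 = 0+0+1+0+0+0+0+0+0+0+0 mod 2 = 1
  c[6] = d·G[:,6] = (10101110110)·(00010000000) mod 2 = 0+0+0+0+0+0+0+0+0+0+0 mod 2 = 0
  c[7] = d·G[:,7] = (10101110110)·(00001111111) mod 2 = 0+0+0+0+1+1+1+0+1+1+0 mod 2 = 1
  c[8] = d·G[:,8] = (10101110110)·(00001000000) mod 2 = 0+0+0+0+1+0+0+0+0+0+0 mod 2 = 1
  c[9] = d·G[:,9] = (10101110110)·(00000100000) mod 2 = 0+0+0+0+0+1+0+0+0+0+0 mod 2 = 1
  c[10] = d·G[:,10] = (10101110110)·(00000010000) mod 2 = 0+0+0+0+0+0+1+0+0+0+0 mod 2 = 1
  c[11] = d·G[:,11] = (10101110110)·(00000001000) mod 2 = 0+0+0+0+0+0+0+0+0+0+0 mod 2 = 0
  c[12] = d·G[:,12] = (10101110110)·(00000000100) mod 2 = 0+0+0+0+0+0+0+0+1+0+0 mod 2 = 1
  c[13] = d·G[:,13] = (10101110110)·(00000000010) mod 2 = 0+0+0+0+0+0+0+0+0+1+0 mod 2 = 1
  c[14] = d·G[:,14] = (10101110110)·(00000000001) mod 2 = 0+0+0+0+0+0+0+0+0+0+0 mod 2 = 0
Codeword = 011101011110110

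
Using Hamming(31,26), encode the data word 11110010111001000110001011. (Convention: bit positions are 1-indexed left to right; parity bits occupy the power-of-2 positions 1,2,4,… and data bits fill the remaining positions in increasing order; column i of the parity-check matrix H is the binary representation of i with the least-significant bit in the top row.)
Codeword c = d · G (mod 2), d = 11110010111001000110001011:
  c[0] = d·G[:,0] = (11110010111001000110001011)·(11011010101101010101010101) mod 2 = 1+1+0+1+0+0+1+0+1+0+1+0+0+1+0+0+0+1+0+0+0+0+0+0+0+1 mod 2 = 1
  c[1] = d·G[:,1] = (11110010111001000110001011)·(10110110011011001100110011) mod 2 = 1+0+1+1+0+0+1+0+0+1+1+0+0+1+0+0+0+1+0+0+0+0+0+0+1+1 mod 2 = 0
  c[2] = d·G[:,2] = (11110010111001000110001011)·(10000000000000000000000000) mod 2 = 1+0+0+0+0+0+0+0+0+0+0+0+0+0+0+0+0+0+0+0+0+0+0+0+0+0 mod 2 = 1
  c[3] = d·G[:,3] = (11110010111001000110001011)·(01110001111000111100001111) mod 2 = 0+1+1+1+0+0+0+0+1+1+1+0+0+0+0+0+0+1+0+0+0+0+1+0+1+1 mod 2 = 0
  c[4] = d·G[:,4] = (11110010111001000110001011)·(01000000000000000000000000) mod 2 = 0+1+0+0+0+0+0+0+0+0+0+0+0+0+0+0+0+0+0+0+0+0+0+0+0+0 mod 2 = 1
  c[5] = d·G[:,5] = (11110010111001000110001011)·(00100000000000000000000000) mod 2 = 0+0+1+0+0+0+0+0+0+0+0+0+0+0+0+0+0+0+0+0+0+0+0+0+0+0 mod 2 = 1
  c[6] = d·G[:,6] = (11110010111001000110001011)·(00010000000000000000000000) mod 2 = 0+0+0+1+0+0+0+0+0+0+0+0+0+0+0+0+0+0+0+0+0+0+0+0+0+0 mod 2 = 1
  c[7] = d·G[:,7] = (11110010111001000110001011)·(00001111111000000011111111) mod 2 = 0+0+0+0+0+0+1+0+1+1+1+0+0+0+0+0+0+0+1+0+0+0+1+0+1+1 mod 2 = 0
  c[8] = d·G[:,8] = (11110010111001000110001011)·(00001000000000000000000000) mod 2 = 0+0+0+0+0+0+0+0+0+0+0+0+0+0+0+0+0+0+0+0+0+0+0+0+0+0 mod 2 = 0
  c[9] = d·G[:,9] = (11110010111001000110001011)·(00000100000000000000000000) mod 2 = 0+0+0+0+0+0+0+0+0+0+0+0+0+0+0+0+0+0+0+0+0+0+0+0+0+0 mod 2 = 0
  c[10] = d·G[:,10] = (11110010111001000110001011)·(00000010000000000000000000) mod 2 = 0+0+0+0+0+0+1+0+0+0+0+0+0+0+0+0+0+0+0+0+0+0+0+0+0+0 mod 2 = 1
  c[11] = d·G[:,11] = (11110010111001000110001011)·(00000001000000000000000000) mod 2 = 0+0+0+0+0+0+0+0+0+0+0+0+0+0+0+0+0+0+0+0+0+0+0+0+0+0 mod 2 = 0
  c[12] = d·G[:,12] = (11110010111001000110001011)·(00000000100000000000000000) mod 2 = 0+0+0+0+0+0+0+0+1+0+0+0+0+0+0+0+0+0+0+0+0+0+0+0+0+0 mod 2 = 1
  c[13] = d·G[:,13] = (11110010111001000110001011)·(00000000010000000000000000) mod 2 = 0+0+0+0+0+0+0+0+0+1+0+0+0+0+0+0+0+0+0+0+0+0+0+0+0+0 mod 2 = 1
  c[14] = d·G[:,14] = (11110010111001000110001011)·(00000000001000000000000000) mod 2 = 0+0+0+0+0+0+0+0+0+0+1+0+0+0+0+0+0+0+0+0+0+0+0+0+0+0 mod 2 = 1
  c[15] = d·G[:,15] = (11110010111001000110001011)·(00000000000111111111111111) mod 2 = 0+0+0+0+0+0+0+0+0+0+0+0+0+1+0+0+0+1+1+0+0+0+1+0+1+1 mod 2 = 0
  c[16] = d·G[:,16] = (11110010111001000110001011)·(00000000000100000000000000) mod 2 = 0+0+0+0+0+0+0+0+0+0+0+0+0+0+0+0+0+0+0+0+0+0+0+0+0+0 mod 2 = 0
  c[17] = d·G[:,17] = (11110010111001000110001011)·(00000000000010000000000000) mod 2 = 0+0+0+0+0+0+0+0+0+0+0+0+0+0+0+0+0+0+0+0+0+0+0+0+0+0 mod 2 = 0
  c[18] = d·G[:,18] = (11110010111001000110001011)·(00000000000001000000000000) mod 2 = 0+0+0+0+0+0+0+0+0+0+0+0+0+1+0+0+0+0+0+0+0+0+0+0+0+0 mod 2 = 1
  c[19] = d·G[:,19] = (11110010111001000110001011)·(00000000000000100000000000) mod 2 = 0+0+0+0+0+0+0+0+0+0+0+0+0+0+0+0+0+0+0+0+0+0+0+0+0+0 mod 2 = 0
  c[20] = d·G[:,20] = (11110010111001000110001011)·(00000000000000010000000000) mod 2 = 0+0+0+0+0+0+0+0+0+0+0+0+0+0+0+0+0+0+0+0+0+0+0+0+0+0 mod 2 = 0
  c[21] = d·G[:,21] = (11110010111001000110001011)·(00000000000000001000000000) mod 2 = 0+0+0+0+0+0+0+0+0+0+0+0+0+0+0+0+0+0+0+0+0+0+0+0+0+0 mod 2 = 0
  c[22] = d·G[:,22] = (11110010111001000110001011)·(00000000000000000100000000) mod 2 = 0+0+0+0+0+0+0+0+0+0+0+0+0+0+0+0+0+1+0+0+0+0+0+0+0+0 mod 2 = 1
  c[23] = d·G[:,23] = (11110010111001000110001011)·(00000000000000000010000000) mod 2 = 0+0+0+0+0+0+0+0+0+0+0+0+0+0+0+0+0+0+1+0+0+0+0+0+0+0 mod 2 = 1
  c[24] = d·G[:,24] = (11110010111001000110001011)·(00000000000000000001000000) mod 2 = 0+0+0+0+0+0+0+0+0+0+0+0+0+0+0+0+0+0+0+0+0+0+0+0+0+0 mod 2 = 0
  c[25] = d·G[:,25] = (11110010111001000110001011)·(00000000000000000000100000) mod 2 = 0+0+0+0+0+0+0+0+0+0+0+0+0+0+0+0+0+0+0+0+0+0+0+0+0+0 mod 2 = 0
  c[26] = d·G[:,26] = (11110010111001000110001011)·(00000000000000000000010000) mod 2 = 0+0+0+0+0+0+0+0+0+0+0+0+0+0+0+0+0+0+0+0+0+0+0+0+0+0 mod 2 = 0
  c[27] = d·G[:,27] = (11110010111001000110001011)·(00000000000000000000001000) mod 2 = 0+0+0+0+0+0+0+0+0+0+0+0+0+0+0+0+0+0+0+0+0+0+1+0+0+0 mod 2 = 1
  c[28] = d·G[:,28] = (11110010111001000110001011)·(00000000000000000000000100) mod 2 = 0+0+0+0+0+0+0+0+0+0+0+0+0+0+0+0+0+0+0+0+0+0+0+0+0+0 mod 2 = 0
  c[29] = d·G[:,29] = (11110010111001000110001011)·(00000000000000000000000010) mod 2 = 0+0+0+0+0+0+0+0+0+0+0+0+0+0+0+0+0+0+0+0+0+0+0+0+1+0 mod 2 = 1
  c[30] = d·G[:,30] = (11110010111001000110001011)·(00000000000000000000000001) mod 2 = 0+0+0+0+0+0+0+0+0+0+0+0+0+0+0+0+0+0+0+0+0+0+0+0+0+1 mod 2 = 1
Codeword = 1010111000101110001000110001011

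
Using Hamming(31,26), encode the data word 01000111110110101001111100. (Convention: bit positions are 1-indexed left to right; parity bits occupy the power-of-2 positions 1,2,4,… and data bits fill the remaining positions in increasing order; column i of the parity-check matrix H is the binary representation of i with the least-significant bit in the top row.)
Codeword c = d · G (mod 2), d = 01000111110110101001111100:
  c[0] = d·G[:,0] = (01000111110110101001111100)·(11011010101101010101010101) mod 2 = 0+1+0+0+0+0+1+0+1+0+0+1+0+0+0+0+0+0+0+1+0+1+0+1+0+0 mod 2 = 1
  c[1] = d·G[:,1] = (01000111110110101001111100)·(10110110011011001100110011) mod 2 = 0+0+0+0+0+1+1+0+0+1+0+0+1+0+0+0+1+0+0+0+1+1+0+0+0+0 mod 2 = 1
  c[2] = d·G[:,2] = (01000111110110101001111100)·(10000000000000000000000000) mod 2 = 0+0+0+0+0+0+0+0+0+0+0+0+0+0+0+0+0+0+0+0+0+0+0+0+0+0 mod 2 = 0
  c[3] = d·G[:,3] = (01000111110110101001111100)·(01110001111000111100001111) mod 2 = 0+1+0+0+0+0+0+1+1+1+0+0+0+0+1+0+1+0+0+0+0+0+1+1+0+0 mod 2 = 0
  c[4] = d·G[:,4] = (01000111110110101001111100)·(01000000000000000000000000) mod 2 = 0+1+0+0+0+0+0+0+0+0+0+0+0+0+0+0+0+0+0+0+0+0+0+0+0+0 mod 2 = 1
  c[5] = d·G[:,5] = (01000111110110101001111100)·(00100000000000000000000000) mod 2 = 0+0+0+0+0+0+0+0+0+0+0+0+0+0+0+0+0+0+0+0+0+0+0+0+0+0 mod 2 = 0
  c[6] = d·G[:,6] = (01000111110110101001111100)·(00010000000000000000000000) mod 2 = 0+0+0+0+0+0+0+0+0+0+0+0+0+0+0+0+0+0+0+0+0+0+0+0+0+0 mod 2 = 0
  c[7] = d·G[:,7] = (01000111110110101001111100)·(00001111111000000011111111) mod 2 = 0+0+0+0+0+1+1+1+1+1+0+0+0+0+0+0+0+0+0+1+1+1+1+1+0+0 mod 2 = 0
  c[8] = d·G[:,8] = (01000111110110101001111100)·(00001000000000000000000000) mod 2 = 0+0+0+0+0+0+0+0+0+0+0+0+0+0+0+0+0+0+0+0+0+0+0+0+0+0 mod 2 = 0
  c[9] = d·G[:,9] = (01000111110110101001111100)·(00000100000000000000000000) mod 2 = 0+0+0+0+0+1+0+0+0+0+0+0+0+0+0+0+0+0+0+0+0+0+0+0+0+0 mod 2 = 1
  c[10] = d·G[:,10] = (01000111110110101001111100)·(00000010000000000000000000) mod 2 = 0+0+0+0+0+0+1+0+0+0+0+0+0+0+0+0+0+0+0+0+0+0+0+0+0+0 mod 2 = 1
  c[11] = d·G[:,11] = (01000111110110101001111100)·(00000001000000000000000000) mod 2 = 0+0+0+0+0+0+0+1+0+0+0+0+0+0+0+0+0+0+0+0+0+0+0+0+0+0 mod 2 = 1
  c[12] = d·G[:,12] = (01000111110110101001111100)·(00000000100000000000000000) mod 2 = 0+0+0+0+0+0+0+0+1+0+0+0+0+0+0+0+0+0+0+0+0+0+0+0+0+0 mod 2 = 1
  c[13] = d·G[:,13] = (01000111110110101001111100)·(00000000010000000000000000) mod 2 = 0+0+0+0+0+0+0+0+0+1+0+0+0+0+0+0+0+0+0+0+0+0+0+0+0+0 mod 2 = 1
  c[14] = d·G[:,14] = (01000111110110101001111100)·(00000000001000000000000000) mod 2 = 0+0+0+0+0+0+0+0+0+0+0+0+0+0+0+0+0+0+0+0+0+0+0+0+0+0 mod 2 = 0
  c[15] = d·G[:,15] = (01000111110110101001111100)·(00000000000111111111111111) mod 2 = 0+0+0+0+0+0+0+0+0+0+0+1+1+0+1+0+1+0+0+1+1+1+1+1+0+0 mod 2 = 1
  c[16] = d·G[:,16] = (01000111110110101001111100)·(00000000000100000000000000) mod 2 = 0+0+0+0+0+0+0+0+0+0+0+1+0+0+0+0+0+0+0+0+0+0+0+0+0+0 mod 2 = 1
  c[17] = d·G[:,17] = (01000111110110101001111100)·(00000000000010000000000000) mod 2 = 0+0+0+0+0+0+0+0+0+0+0+0+1+0+0+0+0+0+0+0+0+0+0+0+0+0 mod 2 = 1
  c[18] = d·G[:,18] = (01000111110110101001111100)·(00000000000001000000000000) mod 2 = 0+0+0+0+0+0+0+0+0+0+0+0+0+0+0+0+0+0+0+0+0+0+0+0+0+0 mod 2 = 0
  c[19] = d·G[:,19] = (01000111110110101001111100)·(00000000000000100000000000) mod 2 = 0+0+0+0+0+0+0+0+0+0+0+0+0+0+1+0+0+0+0+0+0+0+0+0+0+0 mod 2 = 1
  c[20] = d·G[:,20] = (01000111110110101001111100)·(00000000000000010000000000) mod 2 = 0+0+0+0+0+0+0+0+0+0+0+0+0+0+0+0+0+0+0+0+0+0+0+0+0+0 mod 2 = 0
  c[21] = d·G[:,21] = (01000111110110101001111100)·(00000000000000001000000000) mod 2 = 0+0+0+0+0+0+0+0+0+0+0+0+0+0+0+0+1+0+0+0+0+0+0+0+0+0 mod 2 = 1
  c[22] = d·G[:,22] = (01000111110110101001111100)·(00000000000000000100000000) mod 2 = 0+0+0+0+0+0+0+0+0+0+0+0+0+0+0+0+0+0+0+0+0+0+0+0+0+0 mod 2 = 0
  c[23] = d·G[:,23] = (01000111110110101001111100)·(00000000000000000010000000) mod 2 = 0+0+0+0+0+0+0+0+0+0+0+0+0+0+0+0+0+0+0+0+0+0+0+0+0+0 mod 2 = 0
  c[24] = d·G[:,24] = (01000111110110101001111100)·(00000000000000000001000000) mod 2 = 0+0+0+0+0+0+0+0+0+0+0+0+0+0+0+0+0+0+0+1+0+0+0+0+0+0 mod 2 = 1
  c[25] = d·G[:,25] = (01000111110110101001111100)·(00000000000000000000100000) mod 2 = 0+0+0+0+0+0+0+0+0+0+0+0+0+0+0+0+0+0+0+0+1+0+0+0+0+0 mod 2 = 1
  c[26] = d·G[:,26] = (01000111110110101001111100)·(00000000000000000000010000) mod 2 = 0+0+0+0+0+0+0+0+0+0+0+0+0+0+0+0+0+0+0+0+0+1+0+0+0+0 mod 2 = 1
  c[27] = d·G[:,27] = (01000111110110101001111100)·(00000000000000000000001000) mod 2 = 0+0+0+0+0+0+0+0+0+0+0+0+0+0+0+0+0+0+0+0+0+0+1+0+0+0 mod 2 = 1
  c[28] = d·G[:,28] = (01000111110110101001111100)·(00000000000000000000000100) mod 2 = 0+0+0+0+0+0+0+0+0+0+0+0+0+0+0+0+0+0+0+0+0+0+0+1+0+0 mod 2 = 1
  c[29] = d·G[:,29] = (01000111110110101001111100)·(00000000000000000000000010) mod 2 = 0+0+0+0+0+0+0+0+0+0+0+0+0+0+0+0+0+0+0+0+0+0+0+0+0+0 mod 2 = 0
  c[30] = d·G[:,30] = (01000111110110101001111100)·(00000000000000000000000001) mod 2 = 0+0+0+0+0+0+0+0+0+0+0+0+0+0+0+0+0+0+0+0+0+0+0+0+0+0 mod 2 = 0
Codeword = 1100100001111101110101001111100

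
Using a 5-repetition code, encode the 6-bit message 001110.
Repeat each bit 5× and concatenate:
0→00000  0→00000  1→11111  1→11111  1→11111  0→00000
Codeword = 000000000011111111111111100000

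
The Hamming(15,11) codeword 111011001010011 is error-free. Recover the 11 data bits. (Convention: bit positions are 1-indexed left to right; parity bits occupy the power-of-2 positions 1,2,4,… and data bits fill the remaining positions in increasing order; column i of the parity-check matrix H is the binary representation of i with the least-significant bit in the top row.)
Parity bits occupy power-of-2 positions; data bits are at positions {3,5,6,7,9,10,11,12,13,14,15} (1-indexed).
Extract: c[3]=1 c[5]=1 c[6]=1 c[7]=0 c[9]=1 c[10]=0 c[11]=1 c[12]=0 c[13]=0 c[14]=1 c[15]=1
Data = 11101010011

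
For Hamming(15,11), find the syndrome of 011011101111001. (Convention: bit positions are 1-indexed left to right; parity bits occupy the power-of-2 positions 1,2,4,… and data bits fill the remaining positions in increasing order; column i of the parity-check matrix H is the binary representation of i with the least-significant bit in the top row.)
Syndrome s = H · r^T (mod 2), r = 011011101111001:
  s[0] = (101010101010101)·(011011101111001) mod 2 = 0+0+1+0+1+0+1+0+1+0+1+0+0+0+1 mod 2 = 0
  s[1] = (011001100110011)·(011011101111001) mod 2 = 0+1+1+0+0+1+1+0+0+1+1+0+0+0+1 mod 2 = 1
  s[2] = (000111100001111)·(011011101111001) mod 2 = 0+0+0+0+1+1+1+0+0+0+0+1+0+0+1 mod 2 = 1
  s[3] = (000000011111111)·(011011101111001) mod 2 = 0+0+0+0+0+0+0+0+1+1+1+1+0+0+1 mod 2 = 1
Syndrome = 0111
Non-zero syndrome: error at position 14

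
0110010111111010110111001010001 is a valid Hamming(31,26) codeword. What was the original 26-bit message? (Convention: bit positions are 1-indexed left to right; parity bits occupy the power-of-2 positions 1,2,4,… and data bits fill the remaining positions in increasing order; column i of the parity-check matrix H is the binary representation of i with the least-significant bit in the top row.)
Parity bits occupy power-of-2 positions; data bits are at positions {3,5,6,7,9,10,11,12,13,14,15,17,18,19,20,21,22,23,24,25,26,27,28,29,30,31} (1-indexed).
Extract: c[3]=1 c[5]=0 c[6]=1 c[7]=0 c[9]=1 c[10]=1 c[11]=1 c[12]=1 c[13]=1 c[14]=0 c[15]=1 c[17]=1 c[18]=1 c[19]=0 c[20]=1 c[21]=1 c[22]=1 c[23]=0 c[24]=0 c[25]=1 c[26]=0 c[27]=1 c[28]=0 c[29]=0 c[30]=0 c[31]=1
Data = 10101111101110111001010001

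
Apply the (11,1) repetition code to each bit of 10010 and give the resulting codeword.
Repeat each bit 11× and concatenate:
1→11111111111  0→00000000000  0→00000000000  1→11111111111  0→00000000000
Codeword = 1111111111100000000000000000000001111111111100000000000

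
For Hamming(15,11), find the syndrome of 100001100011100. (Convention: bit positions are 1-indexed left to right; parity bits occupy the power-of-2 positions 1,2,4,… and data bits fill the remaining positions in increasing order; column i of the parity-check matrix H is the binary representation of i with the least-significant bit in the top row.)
Syndrome s = H · r^T (mod 2), r = 100001100011100:
  s[0] = (101010101010101)·(100001100011100) mod 2 = 1+0+0+0+0+0+1+0+0+0+1+0+1+0+0 mod 2 = 0
  s[1] = (011001100110011)·(100001100011100) mod 2 = 0+0+0+0+0+1+1+0+0+0+1+0+0+0+0 mod 2 = 1
  s[2] = (000111100001111)·(100001100011100) mod 2 = 0+0+0+0+0+1+1+0+0+0+0+1+1+0+0 mod 2 = 0
  s[3] = (000000011111111)·(100001100011100) mod 2 = 0+0+0+0+0+0+0+0+0+0+1+1+1+0+0 mod 2 = 1
Syndrome = 0101
Non-zero syndrome: error at position 10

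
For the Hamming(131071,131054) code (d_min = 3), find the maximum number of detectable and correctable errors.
Detection only: up to d_min − 1 = 2 errors.
Correction: up to ⌊(d_min − 1)/2⌋ = ⌊2/2⌋ = 1 errors.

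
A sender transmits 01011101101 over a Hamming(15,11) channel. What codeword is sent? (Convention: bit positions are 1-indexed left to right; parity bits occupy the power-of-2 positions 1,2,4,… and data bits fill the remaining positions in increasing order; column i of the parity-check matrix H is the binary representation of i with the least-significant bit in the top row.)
Codeword c = d · G (mod 2), d = 01011101101:
  c[0] = d·G[:,0] = (01011101101)·(11011010101) mod 2 = 0+1+0+1+1+0+0+0+1+0+1 mod 2 = 1
  c[1] = d·G[:,1] = (01011101101)·(10110110011) mod 2 = 0+0+0+1+0+1+0+0+0+0+1 mod 2 = 1
  c[2] = d·G[:,2] = (01011101101)·(10000000000) mod 2 = 0+0+0+0+0+0+0+0+0+0+0 mod 2 = 0
  c[3] = d·G[:,3] = (01011101101)·(01110001111) mod 2 = 0+1+0+1+0+0+0+1+1+0+1 mod 2 = 1
  c[4] = d·G[:,4] = (01011101101)·(01000000000) mod 2 = 0+1+0+0+0+0+0+0+0+0+0 mod 2 = 1
  c[5] = d·G[:,5] = (01011101101)·(00100000000) mod 2 = 0+0+0+0+0+0+0+0+0+0+0 mod 2 = 0
  c[6] = d·G[:,6] = (01011101101)·(00010000000) mod 2 = 0+0+0+1+0+0+0+0+0+0+0 mod 2 = 1
  c[7] = d·G[:,7] = (01011101101)·(00001111111) mod 2 = 0+0+0+0+1+1+0+1+1+0+1 mod 2 = 1
  c[8] = d·G[:,8] = (01011101101)·(00001000000) mod 2 = 0+0+0+0+1+0+0+0+0+0+0 mod 2 = 1
  c[9] = d·G[:,9] = (01011101101)·(00000100000) mod 2 = 0+0+0+0+0+1+0+0+0+0+0 mod 2 = 1
  c[10] = d·G[:,10] = (01011101101)·(00000010000) mod 2 = 0+0+0+0+0+0+0+0+0+0+0 mod 2 = 0
  c[11] = d·G[:,11] = (01011101101)·(00000001000) mod 2 = 0+0+0+0+0+0+0+1+0+0+0 mod 2 = 1
  c[12] = d·G[:,12] = (01011101101)·(00000000100) mod 2 = 0+0+0+0+0+0+0+0+1+0+0 mod 2 = 1
  c[13] = d·G[:,13] = (01011101101)·(00000000010) mod 2 = 0+0+0+0+0+0+0+0+0+0+0 mod 2 = 0
  c[14] = d·G[:,14] = (01011101101)·(00000000001) mod 2 = 0+0+0+0+0+0+0+0+0+0+1 mod 2 = 1
Codeword = 110110111101101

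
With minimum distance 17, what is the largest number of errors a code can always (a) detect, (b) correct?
(a) Detection requires d_min ≥ e+1, so e ≤ d_min − 1 = 16.
(b) Correction requires d_min ≥ 2t+1, so t ≤ ⌊(d_min − 1)/2⌋ = ⌊16/2⌋ = 8.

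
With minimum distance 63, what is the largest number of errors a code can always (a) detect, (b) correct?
(a) Detection requires d_min ≥ e+1, so e ≤ d_min − 1 = 62.
(b) Correction requires d_min ≥ 2t+1, so t ≤ ⌊(d_min − 1)/2⌋ = ⌊62/2⌋ = 31.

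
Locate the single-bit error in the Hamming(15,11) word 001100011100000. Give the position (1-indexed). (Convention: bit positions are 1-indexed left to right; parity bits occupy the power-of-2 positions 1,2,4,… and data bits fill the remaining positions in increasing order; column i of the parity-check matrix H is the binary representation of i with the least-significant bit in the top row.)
Syndrome s = H · r^T (mod 2), r = 001100011100000:
  s[0] = (101010101010101)·(001100011100000) mod 2 = 0+0+1+0+0+0+0+0+1+0+0+0+0+0+0 mod 2 = 0
  s[1] = (011001100110011)·(001100011100000) mod 2 = 0+0+1+0+0+0+0+0+0+1+0+0+0+0+0 mod 2 = 0
  s[2] = (000111100001111)·(001100011100000) mod 2 = 0+0+0+1+0+0+0+0+0+0+0+0+0+0+0 mod 2 = 1
  s[3] = (000000011111111)·(001100011100000) mod 2 = 0+0+0+0+0+0+0+1+1+1+0+0+0+0+0 mod 2 = 1
Syndrome = 0011
Column i of H is the binary representation of i, so the syndrome is the binary index of the flipped bit.
Read s = 0011 with s[0] as LSB: 0·2^0 + 0·2^1 + 1·2^2 + 1·2^3 = 12.
Error is at bit position 12.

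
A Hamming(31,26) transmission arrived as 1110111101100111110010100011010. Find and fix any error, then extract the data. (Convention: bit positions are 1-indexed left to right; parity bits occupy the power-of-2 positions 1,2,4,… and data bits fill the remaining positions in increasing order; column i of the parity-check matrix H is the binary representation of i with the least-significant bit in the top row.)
Syndrome s = H · r^T (mod 2), r = 1110111101100111110010100011010:
  s[0] = (1010101010101010101010101010101)·(1110111101100111110010100011010) mod 2 = 1+0+1+0+1+0+1+0+0+0+1+0+0+0+1+0+1+0+0+0+1+0+1+0+0+0+1+0+0+0+0 mod 2 = 0
  s[1] = (0110011001100110011001100110011)·(1110111101100111110010100011010) mod 2 = 0+1+1+0+0+1+1+0+0+1+1+0+0+1+1+0+0+1+0+0+0+0+1+0+0+0+1+0+0+1+0 mod 2 = 0
  s[2] = (0001111000011110000111100001111)·(1110111101100111110010100011010) mod 2 = 0+0+0+0+1+1+1+0+0+0+0+0+0+1+1+0+0+0+0+0+1+0+1+0+0+0+0+1+0+1+0 mod 2 = 1
  s[3] = (0000000111111110000000011111111)·(1110111101100111110010100011010) mod 2 = 0+0+0+0+0+0+0+1+0+1+1+0+0+1+1+0+0+0+0+0+0+0+0+0+0+0+1+1+0+1+0 mod 2 = 0
  s[4] = (0000000000000001111111111111111)·(1110111101100111110010100011010) mod 2 = 0+0+0+0+0+0+0+0+0+0+0+0+0+0+0+1+1+1+0+0+1+0+1+0+0+0+1+1+0+1+0 mod 2 = 0
Syndrome = 00100
Column 4 of H equals this syndrome → error at bit 4 (1-indexed).
Flip bit 4: 1110111101100111110010100011010 → 1111111101100111110010100011010
Extract data bits at positions {3,5,6,7,9,10,11,12,13,14,15,17,18,19,20,21,22,23,24,25,26,27,28,29,30,31}: 11110110011110010100011010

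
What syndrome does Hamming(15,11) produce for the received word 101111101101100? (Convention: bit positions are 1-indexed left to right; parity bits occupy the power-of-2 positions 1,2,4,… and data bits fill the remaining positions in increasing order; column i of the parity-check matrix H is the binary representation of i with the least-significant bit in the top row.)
Syndrome s = H · r^T (mod 2), r = 101111101101100:
  s[0] = (101010101010101)·(101111101101100) mod 2 = 1+0+1+0+1+0+1+0+1+0+0+0+1+0+0 mod 2 = 0
  s[1] = (011001100110011)·(101111101101100) mod 2 = 0+0+1+0+0+1+1+0+0+1+0+0+0+0+0 mod 2 = 0
  s[2] = (000111100001111)·(101111101101100) mod 2 = 0+0+0+1+1+1+1+0+0+0+0+1+1+0+0 mod 2 = 0
  s[3] = (000000011111111)·(101111101101100) mod 2 = 0+0+0+0+0+0+0+0+1+1+0+1+1+0+0 mod 2 = 0
Syndrome = 0000
s = 0: no error detected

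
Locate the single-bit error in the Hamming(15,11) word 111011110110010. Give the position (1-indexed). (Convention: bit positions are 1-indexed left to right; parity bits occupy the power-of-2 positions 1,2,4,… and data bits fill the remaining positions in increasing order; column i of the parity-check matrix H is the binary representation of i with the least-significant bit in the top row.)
Syndrome s = H · r^T (mod 2), r = 111011110110010:
  s[0] = (101010101010101)·(111011110110010) mod 2 = 1+0+1+0+1+0+1+0+0+0+1+0+0+0+0 mod 2 = 1
  s[1] = (011001100110011)·(111011110110010) mod 2 = 0+1+1+0+0+1+1+0+0+1+1+0+0+1+0 mod 2 = 1
  s[2] = (000111100001111)·(111011110110010) mod 2 = 0+0+0+0+1+1+1+0+0+0+0+0+0+1+0 mod 2 = 0
  s[3] = (000000011111111)·(111011110110010) mod 2 = 0+0+0+0+0+0+0+1+0+1+1+0+0+1+0 mod 2 = 0
Syndrome = 1100
Column i of H is the binary representation of i, so the syndrome is the binary index of the flipped bit.
Read s = 1100 with s[0] as LSB: 1·2^0 + 1·2^1 + 0·2^2 + 0·2^3 = 3.
Error is at bit position 3.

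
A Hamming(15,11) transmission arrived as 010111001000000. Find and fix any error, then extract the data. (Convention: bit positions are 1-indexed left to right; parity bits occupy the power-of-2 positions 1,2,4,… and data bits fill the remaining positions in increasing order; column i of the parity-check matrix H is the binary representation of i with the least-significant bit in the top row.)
Syndrome s = H · r^T (mod 2), r = 010111001000000:
  s[0] = (101010101010101)·(010111001000000) mod 2 = 0+0+0+0+1+0+0+0+1+0+0+0+0+0+0 mod 2 = 0
  s[1] = (011001100110011)·(010111001000000) mod 2 = 0+1+0+0+0+1+0+0+0+0+0+0+0+0+0 mod 2 = 0
  s[2] = (000111100001111)·(010111001000000) mod 2 = 0+0+0+1+1+1+0+0+0+0+0+0+0+0+0 mod 2 = 1
  s[3] = (000000011111111)·(010111001000000) mod 2 = 0+0+0+0+0+0+0+0+1+0+0+0+0+0+0 mod 2 = 1
Syndrome = 0011
Column 12 of H equals this syndrome → error at bit 12 (1-indexed).
Flip bit 12: 010111001000000 → 010111001001000
Extract data bits at positions {3,5,6,7,9,10,11,12,13,14,15}: 01101001000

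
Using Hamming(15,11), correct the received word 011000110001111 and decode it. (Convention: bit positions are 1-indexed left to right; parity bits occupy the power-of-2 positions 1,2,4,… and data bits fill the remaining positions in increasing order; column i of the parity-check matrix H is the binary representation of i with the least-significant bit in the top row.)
Syndrome s = H · r^T (mod 2), r = 011000110001111:
  s[0] = (101010101010101)·(011000110001111) mod 2 = 0+0+1+0+0+0+1+0+0+0+0+0+1+0+1 mod 2 = 0
  s[1] = (011001100110011)·(011000110001111) mod 2 = 0+1+1+0+0+0+1+0+0+0+0+0+0+1+1 mod 2 = 1
  s[2] = (000111100001111)·(011000110001111) mod 2 = 0+0+0+0+0+0+1+0+0+0+0+1+1+1+1 mod 2 = 1
  s[3] = (000000011111111)·(011000110001111) mod 2 = 0+0+0+0+0+0+0+1+0+0+0+1+1+1+1 mod 2 = 1
Syndrome = 0111
Column 14 of H equals this syndrome → error at bit 14 (1-indexed).
Flip bit 14: 011000110001111 → 011000110001101
Extract data bits at positions {3,5,6,7,9,10,11,12,13,14,15}: 10010001101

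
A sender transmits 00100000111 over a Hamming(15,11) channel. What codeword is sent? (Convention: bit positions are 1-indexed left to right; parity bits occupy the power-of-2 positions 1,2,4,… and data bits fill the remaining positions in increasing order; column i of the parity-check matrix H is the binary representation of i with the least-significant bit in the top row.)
Codeword c = d · G (mod 2), d = 00100000111:
  c[0] = d·G[:,0] = (00100000111)·(11011010101) mod 2 = 0+0+0+0+0+0+0+0+1+0+1 mod 2 = 0
  c[1] = d·G[:,1] = (00100000111)·(10110110011) mod 2 = 0+0+1+0+0+0+0+0+0+1+1 mod 2 = 1
  c[2] = d·G[:,2] = (00100000111)·(10000000000) mod 2 = 0+0+0+0+0+0+0+0+0+0+0 mod 2 = 0
  c[3] = d·G[:,3] = (00100000111)·(01110001111) mod 2 = 0+0+1+0+0+0+0+0+1+1+1 mod 2 = 0
  c[4] = d·G[:,4] = (00100000111)·(01000000000) mod 2 = 0+0+0+0+0+0+0+0+0+0+0 mod 2 = 0
  c[5] = d·G[:,5] = (00100000111)·(00100000000) mod 2 = 0+0+1+0+0+0+0+0+0+0+0 mod 2 = 1
  c[6] = d·G[:,6] = (00100000111)·(00010000000) mod 2 = 0+0+0+0+0+0+0+0+0+0+0 mod 2 = 0
  c[7] = d·G[:,7] = (00100000111)·(00001111111) mod 2 = 0+0+0+0+0+0+0+0+1+1+1 mod 2 = 1
  c[8] = d·G[:,8] = (00100000111)·(00001000000) mod 2 = 0+0+0+0+0+0+0+0+0+0+0 mod 2 = 0
  c[9] = d·G[:,9] = (00100000111)·(00000100000) mod 2 = 0+0+0+0+0+0+0+0+0+0+0 mod 2 = 0
  c[10] = d·G[:,10] = (00100000111)·(00000010000) mod 2 = 0+0+0+0+0+0+0+0+0+0+0 mod 2 = 0
  c[11] = d·G[:,11] = (00100000111)·(00000001000) mod 2 = 0+0+0+0+0+0+0+0+0+0+0 mod 2 = 0
  c[12] = d·G[:,12] = (00100000111)·(00000000100) mod 2 = 0+0+0+0+0+0+0+0+1+0+0 mod 2 = 1
  c[13] = d·G[:,13] = (00100000111)·(00000000010) mod 2 = 0+0+0+0+0+0+0+0+0+1+0 mod 2 = 1
  c[14] = d·G[:,14] = (00100000111)·(00000000001) mod 2 = 0+0+0+0+0+0+0+0+0+0+1 mod 2 = 1
Codeword = 010001010000111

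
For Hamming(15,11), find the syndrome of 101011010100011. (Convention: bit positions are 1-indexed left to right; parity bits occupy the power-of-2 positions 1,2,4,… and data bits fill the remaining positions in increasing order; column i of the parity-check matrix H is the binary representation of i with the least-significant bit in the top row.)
Syndrome s = H · r^T (mod 2), r = 101011010100011:
  s[0] = (101010101010101)·(101011010100011) mod 2 = 1+0+1+0+1+0+0+0+0+0+0+0+0+0+1 mod 2 = 0
  s[1] = (011001100110011)·(101011010100011) mod 2 = 0+0+1+0+0+1+0+0+0+1+0+0+0+1+1 mod 2 = 1
  s[2] = (000111100001111)·(101011010100011) mod 2 = 0+0+0+0+1+1+0+0+0+0+0+0+0+1+1 mod 2 = 0
  s[3] = (000000011111111)·(101011010100011) mod 2 = 0+0+0+0+0+0+0+1+0+1+0+0+0+1+1 mod 2 = 0
Syndrome = 0100
Non-zero syndrome: error at position 2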